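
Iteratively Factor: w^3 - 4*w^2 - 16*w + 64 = (w - 4)*(w^2 - 16) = (w - 4)*(w + 4)*(w - 4)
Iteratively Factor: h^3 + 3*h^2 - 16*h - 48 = (h - 4)*(h^2 + 7*h + 12) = (h - 4)*(h + 4)*(h + 3)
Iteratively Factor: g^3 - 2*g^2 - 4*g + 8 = (g + 2)*(g^2 - 4*g + 4) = (g - 2)*(g + 2)*(g - 2)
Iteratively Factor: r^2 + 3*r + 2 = (r + 1)*(r + 2)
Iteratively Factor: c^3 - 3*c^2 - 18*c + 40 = (c - 2)*(c^2 - c - 20) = (c - 5)*(c - 2)*(c + 4)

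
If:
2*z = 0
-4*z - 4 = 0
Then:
No Solution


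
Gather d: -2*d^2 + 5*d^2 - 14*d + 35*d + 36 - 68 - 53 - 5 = 3*d^2 + 21*d - 90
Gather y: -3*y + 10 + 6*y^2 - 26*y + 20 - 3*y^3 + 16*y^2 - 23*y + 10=-3*y^3 + 22*y^2 - 52*y + 40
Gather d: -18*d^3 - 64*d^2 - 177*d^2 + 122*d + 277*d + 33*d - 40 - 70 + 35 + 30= -18*d^3 - 241*d^2 + 432*d - 45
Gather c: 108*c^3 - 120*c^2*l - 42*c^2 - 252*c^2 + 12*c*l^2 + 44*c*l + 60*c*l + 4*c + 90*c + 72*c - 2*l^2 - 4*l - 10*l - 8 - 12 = 108*c^3 + c^2*(-120*l - 294) + c*(12*l^2 + 104*l + 166) - 2*l^2 - 14*l - 20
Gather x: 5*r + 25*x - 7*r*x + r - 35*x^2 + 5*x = 6*r - 35*x^2 + x*(30 - 7*r)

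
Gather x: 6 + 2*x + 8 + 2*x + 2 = 4*x + 16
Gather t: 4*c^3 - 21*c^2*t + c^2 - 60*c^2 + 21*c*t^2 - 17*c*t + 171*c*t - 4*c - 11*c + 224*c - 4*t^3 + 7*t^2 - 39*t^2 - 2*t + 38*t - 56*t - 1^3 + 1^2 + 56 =4*c^3 - 59*c^2 + 209*c - 4*t^3 + t^2*(21*c - 32) + t*(-21*c^2 + 154*c - 20) + 56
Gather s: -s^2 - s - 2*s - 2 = -s^2 - 3*s - 2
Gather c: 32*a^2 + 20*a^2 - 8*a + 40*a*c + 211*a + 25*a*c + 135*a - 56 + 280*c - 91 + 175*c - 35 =52*a^2 + 338*a + c*(65*a + 455) - 182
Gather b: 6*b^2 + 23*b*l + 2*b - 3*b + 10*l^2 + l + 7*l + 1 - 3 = 6*b^2 + b*(23*l - 1) + 10*l^2 + 8*l - 2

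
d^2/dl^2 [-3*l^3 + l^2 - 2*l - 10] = 2 - 18*l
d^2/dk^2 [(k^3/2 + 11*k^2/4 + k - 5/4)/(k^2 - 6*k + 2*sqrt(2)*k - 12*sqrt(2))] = (-46*sqrt(2)*k^3 + 158*k^3 - 303*k^2 + 828*sqrt(2)*k^2 + 114*sqrt(2)*k + 1818*k - 228*sqrt(2) + 3140)/(2*(k^6 - 18*k^5 + 6*sqrt(2)*k^5 - 108*sqrt(2)*k^4 + 132*k^4 - 648*k^3 + 664*sqrt(2)*k^3 - 1584*sqrt(2)*k^2 + 2592*k^2 - 5184*k + 1728*sqrt(2)*k - 3456*sqrt(2)))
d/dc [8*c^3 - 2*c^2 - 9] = 4*c*(6*c - 1)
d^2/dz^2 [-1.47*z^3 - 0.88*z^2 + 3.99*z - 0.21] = -8.82*z - 1.76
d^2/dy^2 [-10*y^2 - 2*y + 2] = -20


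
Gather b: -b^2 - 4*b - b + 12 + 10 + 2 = -b^2 - 5*b + 24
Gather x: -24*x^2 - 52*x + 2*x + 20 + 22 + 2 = -24*x^2 - 50*x + 44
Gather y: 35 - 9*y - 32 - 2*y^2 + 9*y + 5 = 8 - 2*y^2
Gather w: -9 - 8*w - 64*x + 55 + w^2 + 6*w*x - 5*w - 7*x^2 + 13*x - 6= w^2 + w*(6*x - 13) - 7*x^2 - 51*x + 40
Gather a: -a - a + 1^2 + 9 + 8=18 - 2*a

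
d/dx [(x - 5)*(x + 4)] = 2*x - 1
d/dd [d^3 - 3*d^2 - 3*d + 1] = 3*d^2 - 6*d - 3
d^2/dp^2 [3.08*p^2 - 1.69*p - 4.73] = 6.16000000000000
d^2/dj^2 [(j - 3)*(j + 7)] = 2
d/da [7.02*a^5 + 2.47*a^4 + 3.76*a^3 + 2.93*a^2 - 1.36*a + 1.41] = 35.1*a^4 + 9.88*a^3 + 11.28*a^2 + 5.86*a - 1.36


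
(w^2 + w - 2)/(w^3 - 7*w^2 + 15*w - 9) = (w + 2)/(w^2 - 6*w + 9)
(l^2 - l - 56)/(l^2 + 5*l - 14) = (l - 8)/(l - 2)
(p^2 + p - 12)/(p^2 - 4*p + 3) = (p + 4)/(p - 1)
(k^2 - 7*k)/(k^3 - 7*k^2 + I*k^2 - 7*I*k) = 1/(k + I)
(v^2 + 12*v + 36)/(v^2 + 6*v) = (v + 6)/v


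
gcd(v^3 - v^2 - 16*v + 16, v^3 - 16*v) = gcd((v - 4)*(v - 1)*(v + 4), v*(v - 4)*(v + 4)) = v^2 - 16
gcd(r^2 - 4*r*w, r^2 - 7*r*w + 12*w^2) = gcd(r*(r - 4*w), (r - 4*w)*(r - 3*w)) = r - 4*w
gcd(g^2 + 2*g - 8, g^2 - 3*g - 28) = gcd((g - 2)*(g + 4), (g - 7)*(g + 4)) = g + 4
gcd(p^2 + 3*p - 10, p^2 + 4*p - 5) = p + 5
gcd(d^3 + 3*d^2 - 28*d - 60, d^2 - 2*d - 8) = d + 2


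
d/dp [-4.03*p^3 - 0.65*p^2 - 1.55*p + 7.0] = -12.09*p^2 - 1.3*p - 1.55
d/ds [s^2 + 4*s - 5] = 2*s + 4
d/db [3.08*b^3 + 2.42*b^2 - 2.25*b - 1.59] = 9.24*b^2 + 4.84*b - 2.25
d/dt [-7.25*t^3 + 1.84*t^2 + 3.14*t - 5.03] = -21.75*t^2 + 3.68*t + 3.14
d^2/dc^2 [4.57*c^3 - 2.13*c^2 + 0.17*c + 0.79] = 27.42*c - 4.26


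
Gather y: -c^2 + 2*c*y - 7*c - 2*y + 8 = -c^2 - 7*c + y*(2*c - 2) + 8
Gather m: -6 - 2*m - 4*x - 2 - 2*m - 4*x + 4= -4*m - 8*x - 4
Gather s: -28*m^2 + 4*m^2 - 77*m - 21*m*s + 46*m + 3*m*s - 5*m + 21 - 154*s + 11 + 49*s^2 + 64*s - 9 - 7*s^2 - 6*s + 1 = -24*m^2 - 36*m + 42*s^2 + s*(-18*m - 96) + 24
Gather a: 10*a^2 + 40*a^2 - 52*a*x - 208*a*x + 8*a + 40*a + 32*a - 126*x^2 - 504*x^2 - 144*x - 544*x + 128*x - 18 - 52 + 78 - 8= 50*a^2 + a*(80 - 260*x) - 630*x^2 - 560*x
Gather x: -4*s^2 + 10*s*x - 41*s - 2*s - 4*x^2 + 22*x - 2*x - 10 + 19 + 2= -4*s^2 - 43*s - 4*x^2 + x*(10*s + 20) + 11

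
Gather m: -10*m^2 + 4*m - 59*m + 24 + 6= -10*m^2 - 55*m + 30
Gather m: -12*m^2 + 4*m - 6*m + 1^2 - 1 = -12*m^2 - 2*m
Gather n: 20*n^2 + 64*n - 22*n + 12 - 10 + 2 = 20*n^2 + 42*n + 4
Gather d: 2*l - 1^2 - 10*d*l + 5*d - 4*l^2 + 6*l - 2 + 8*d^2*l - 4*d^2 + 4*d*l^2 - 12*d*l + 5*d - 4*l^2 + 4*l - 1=d^2*(8*l - 4) + d*(4*l^2 - 22*l + 10) - 8*l^2 + 12*l - 4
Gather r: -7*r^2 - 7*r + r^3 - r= r^3 - 7*r^2 - 8*r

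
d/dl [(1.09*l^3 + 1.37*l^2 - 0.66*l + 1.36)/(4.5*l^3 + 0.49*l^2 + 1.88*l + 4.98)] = (-5.6309*l^4 + 10.0384*l^3 + 0.823599999999999*l^2 + 12.3124*l - 5.8436)/(20.25*l^6 + 4.41*l^5 + 17.1601*l^4 + 46.6624*l^3 + 8.4148*l^2 + 18.7248*l + 24.8004)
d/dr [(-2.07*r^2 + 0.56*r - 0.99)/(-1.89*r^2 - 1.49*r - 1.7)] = (4.1427*r^2 + 3.2958*r - 2.4271)/(3.5721*r^4 + 5.6322*r^3 + 8.6461*r^2 + 5.066*r + 2.89)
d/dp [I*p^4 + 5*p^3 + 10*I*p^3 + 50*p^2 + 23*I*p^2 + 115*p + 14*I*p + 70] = 4*I*p^3 + p^2*(15 + 30*I) + p*(100 + 46*I) + 115 + 14*I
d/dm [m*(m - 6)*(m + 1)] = 3*m^2 - 10*m - 6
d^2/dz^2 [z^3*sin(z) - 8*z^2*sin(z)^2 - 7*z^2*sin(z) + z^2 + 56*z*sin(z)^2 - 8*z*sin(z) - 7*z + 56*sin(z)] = -z^3*sin(z) + 7*z^2*sin(z) + 6*z^2*cos(z) - 16*z^2*cos(2*z) + 14*z*sin(z) - 32*z*sin(2*z) - 28*z*cos(z) + 112*z*cos(2*z) - 70*sin(z) + 112*sin(2*z) - 16*cos(z) + 8*cos(2*z) - 6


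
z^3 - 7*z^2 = z^2*(z - 7)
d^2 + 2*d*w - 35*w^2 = (d - 5*w)*(d + 7*w)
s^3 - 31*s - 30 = (s - 6)*(s + 1)*(s + 5)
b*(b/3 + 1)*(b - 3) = b^3/3 - 3*b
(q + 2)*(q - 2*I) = q^2 + 2*q - 2*I*q - 4*I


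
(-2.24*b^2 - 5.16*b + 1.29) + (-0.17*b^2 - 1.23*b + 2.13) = -2.41*b^2 - 6.39*b + 3.42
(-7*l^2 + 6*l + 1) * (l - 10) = -7*l^3 + 76*l^2 - 59*l - 10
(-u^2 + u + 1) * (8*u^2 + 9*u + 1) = -8*u^4 - u^3 + 16*u^2 + 10*u + 1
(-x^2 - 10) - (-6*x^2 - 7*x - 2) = 5*x^2 + 7*x - 8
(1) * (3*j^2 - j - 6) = 3*j^2 - j - 6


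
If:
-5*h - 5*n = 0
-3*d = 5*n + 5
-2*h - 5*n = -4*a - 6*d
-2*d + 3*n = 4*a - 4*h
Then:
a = 15/32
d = -5/8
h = 5/8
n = -5/8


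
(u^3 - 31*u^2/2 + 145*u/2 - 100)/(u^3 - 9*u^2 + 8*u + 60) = (u^2 - 21*u/2 + 20)/(u^2 - 4*u - 12)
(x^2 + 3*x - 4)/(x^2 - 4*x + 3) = (x + 4)/(x - 3)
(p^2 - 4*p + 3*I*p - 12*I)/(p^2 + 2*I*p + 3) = (p - 4)/(p - I)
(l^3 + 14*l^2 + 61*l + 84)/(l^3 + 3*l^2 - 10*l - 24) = (l^2 + 10*l + 21)/(l^2 - l - 6)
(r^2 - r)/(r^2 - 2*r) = (r - 1)/(r - 2)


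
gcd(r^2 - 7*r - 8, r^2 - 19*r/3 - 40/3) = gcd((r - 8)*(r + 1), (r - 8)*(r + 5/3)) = r - 8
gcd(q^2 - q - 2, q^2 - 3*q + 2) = q - 2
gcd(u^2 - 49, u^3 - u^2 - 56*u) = u + 7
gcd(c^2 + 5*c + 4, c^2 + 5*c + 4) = c^2 + 5*c + 4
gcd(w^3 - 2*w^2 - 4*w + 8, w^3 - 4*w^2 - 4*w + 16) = w^2 - 4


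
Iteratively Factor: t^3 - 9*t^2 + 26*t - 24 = (t - 4)*(t^2 - 5*t + 6) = (t - 4)*(t - 2)*(t - 3)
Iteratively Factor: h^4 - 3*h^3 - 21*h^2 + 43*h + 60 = (h + 1)*(h^3 - 4*h^2 - 17*h + 60) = (h + 1)*(h + 4)*(h^2 - 8*h + 15) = (h - 5)*(h + 1)*(h + 4)*(h - 3)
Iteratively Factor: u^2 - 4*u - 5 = (u - 5)*(u + 1)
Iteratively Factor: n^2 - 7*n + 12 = (n - 4)*(n - 3)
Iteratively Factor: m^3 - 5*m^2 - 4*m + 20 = (m + 2)*(m^2 - 7*m + 10) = (m - 2)*(m + 2)*(m - 5)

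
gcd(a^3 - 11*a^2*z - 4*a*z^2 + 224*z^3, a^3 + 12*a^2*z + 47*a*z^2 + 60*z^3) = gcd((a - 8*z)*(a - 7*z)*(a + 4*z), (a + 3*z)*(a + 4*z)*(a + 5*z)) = a + 4*z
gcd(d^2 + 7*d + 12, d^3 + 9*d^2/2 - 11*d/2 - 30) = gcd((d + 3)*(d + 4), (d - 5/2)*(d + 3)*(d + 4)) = d^2 + 7*d + 12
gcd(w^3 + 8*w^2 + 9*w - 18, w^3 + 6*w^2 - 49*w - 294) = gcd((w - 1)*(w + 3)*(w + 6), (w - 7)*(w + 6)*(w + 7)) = w + 6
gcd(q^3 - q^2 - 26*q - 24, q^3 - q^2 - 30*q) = q - 6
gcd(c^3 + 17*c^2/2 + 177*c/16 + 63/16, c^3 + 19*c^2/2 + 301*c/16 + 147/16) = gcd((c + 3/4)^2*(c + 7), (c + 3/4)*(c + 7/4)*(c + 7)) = c^2 + 31*c/4 + 21/4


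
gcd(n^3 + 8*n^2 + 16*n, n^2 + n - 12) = n + 4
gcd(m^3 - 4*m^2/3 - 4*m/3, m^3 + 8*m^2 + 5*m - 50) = m - 2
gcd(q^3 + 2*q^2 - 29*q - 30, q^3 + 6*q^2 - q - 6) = q^2 + 7*q + 6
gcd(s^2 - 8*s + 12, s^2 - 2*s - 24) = s - 6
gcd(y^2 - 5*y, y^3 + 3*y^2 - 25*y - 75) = y - 5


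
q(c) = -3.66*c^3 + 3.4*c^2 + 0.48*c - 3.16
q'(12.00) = -1499.04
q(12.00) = -5832.28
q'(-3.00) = -118.74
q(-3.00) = 124.82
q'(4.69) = -209.15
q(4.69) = -303.69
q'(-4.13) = -214.89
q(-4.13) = 310.68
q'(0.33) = 1.53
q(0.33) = -2.76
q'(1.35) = -10.35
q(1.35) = -5.32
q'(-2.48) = -83.92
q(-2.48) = 72.39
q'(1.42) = -12.00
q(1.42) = -6.10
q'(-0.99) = -17.01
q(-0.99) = 3.25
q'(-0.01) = 0.41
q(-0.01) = -3.16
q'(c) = -10.98*c^2 + 6.8*c + 0.48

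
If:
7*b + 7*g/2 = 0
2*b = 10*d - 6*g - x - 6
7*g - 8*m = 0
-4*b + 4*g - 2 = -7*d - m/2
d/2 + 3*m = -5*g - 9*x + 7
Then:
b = 1312/9005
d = 4986/9005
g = -2624/9005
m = -2296/9005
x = 1790/1801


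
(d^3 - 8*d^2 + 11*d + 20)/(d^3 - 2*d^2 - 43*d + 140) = (d + 1)/(d + 7)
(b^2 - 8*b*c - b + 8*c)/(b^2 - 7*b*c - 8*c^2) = (b - 1)/(b + c)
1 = 1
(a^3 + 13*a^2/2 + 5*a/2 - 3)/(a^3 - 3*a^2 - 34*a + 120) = (2*a^2 + a - 1)/(2*(a^2 - 9*a + 20))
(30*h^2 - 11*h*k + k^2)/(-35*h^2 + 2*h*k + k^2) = (-6*h + k)/(7*h + k)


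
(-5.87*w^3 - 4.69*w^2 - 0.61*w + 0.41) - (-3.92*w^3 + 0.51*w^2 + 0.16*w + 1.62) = -1.95*w^3 - 5.2*w^2 - 0.77*w - 1.21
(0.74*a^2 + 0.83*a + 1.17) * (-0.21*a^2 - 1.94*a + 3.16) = -0.1554*a^4 - 1.6099*a^3 + 0.4825*a^2 + 0.353*a + 3.6972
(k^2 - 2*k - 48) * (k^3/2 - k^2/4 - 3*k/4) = k^5/2 - 5*k^4/4 - 97*k^3/4 + 27*k^2/2 + 36*k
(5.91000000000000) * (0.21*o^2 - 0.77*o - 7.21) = 1.2411*o^2 - 4.5507*o - 42.6111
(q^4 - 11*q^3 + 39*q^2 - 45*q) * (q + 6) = q^5 - 5*q^4 - 27*q^3 + 189*q^2 - 270*q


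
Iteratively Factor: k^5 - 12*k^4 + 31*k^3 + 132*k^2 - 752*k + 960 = (k + 4)*(k^4 - 16*k^3 + 95*k^2 - 248*k + 240) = (k - 3)*(k + 4)*(k^3 - 13*k^2 + 56*k - 80) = (k - 4)*(k - 3)*(k + 4)*(k^2 - 9*k + 20) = (k - 5)*(k - 4)*(k - 3)*(k + 4)*(k - 4)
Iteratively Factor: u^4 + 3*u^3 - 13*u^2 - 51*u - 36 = (u + 1)*(u^3 + 2*u^2 - 15*u - 36) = (u + 1)*(u + 3)*(u^2 - u - 12) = (u + 1)*(u + 3)^2*(u - 4)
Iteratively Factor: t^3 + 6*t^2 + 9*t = (t + 3)*(t^2 + 3*t) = (t + 3)^2*(t)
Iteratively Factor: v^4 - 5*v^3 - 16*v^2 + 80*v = (v + 4)*(v^3 - 9*v^2 + 20*v) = (v - 4)*(v + 4)*(v^2 - 5*v) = v*(v - 4)*(v + 4)*(v - 5)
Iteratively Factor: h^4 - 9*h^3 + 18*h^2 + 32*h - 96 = (h - 4)*(h^3 - 5*h^2 - 2*h + 24) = (h - 4)*(h - 3)*(h^2 - 2*h - 8) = (h - 4)^2*(h - 3)*(h + 2)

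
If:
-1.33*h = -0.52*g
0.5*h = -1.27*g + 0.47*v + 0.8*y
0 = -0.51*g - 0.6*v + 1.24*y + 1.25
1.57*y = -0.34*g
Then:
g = 0.44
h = 0.17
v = 1.52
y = -0.09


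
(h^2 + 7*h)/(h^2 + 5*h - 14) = h/(h - 2)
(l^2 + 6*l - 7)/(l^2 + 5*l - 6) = (l + 7)/(l + 6)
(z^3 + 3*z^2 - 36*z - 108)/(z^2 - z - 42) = (z^2 - 3*z - 18)/(z - 7)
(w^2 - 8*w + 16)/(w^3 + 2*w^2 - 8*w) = (w^2 - 8*w + 16)/(w*(w^2 + 2*w - 8))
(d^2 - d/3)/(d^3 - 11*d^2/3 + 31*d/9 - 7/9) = 3*d/(3*d^2 - 10*d + 7)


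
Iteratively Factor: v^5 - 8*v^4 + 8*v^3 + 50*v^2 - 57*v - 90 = (v - 3)*(v^4 - 5*v^3 - 7*v^2 + 29*v + 30) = (v - 5)*(v - 3)*(v^3 - 7*v - 6) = (v - 5)*(v - 3)*(v + 2)*(v^2 - 2*v - 3) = (v - 5)*(v - 3)*(v + 1)*(v + 2)*(v - 3)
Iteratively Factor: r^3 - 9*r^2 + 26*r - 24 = (r - 4)*(r^2 - 5*r + 6) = (r - 4)*(r - 3)*(r - 2)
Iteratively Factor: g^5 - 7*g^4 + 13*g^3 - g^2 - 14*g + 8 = (g - 1)*(g^4 - 6*g^3 + 7*g^2 + 6*g - 8) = (g - 4)*(g - 1)*(g^3 - 2*g^2 - g + 2) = (g - 4)*(g - 1)^2*(g^2 - g - 2) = (g - 4)*(g - 1)^2*(g + 1)*(g - 2)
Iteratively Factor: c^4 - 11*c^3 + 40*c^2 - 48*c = (c - 4)*(c^3 - 7*c^2 + 12*c) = (c - 4)^2*(c^2 - 3*c) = (c - 4)^2*(c - 3)*(c)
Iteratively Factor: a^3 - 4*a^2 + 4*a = (a)*(a^2 - 4*a + 4) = a*(a - 2)*(a - 2)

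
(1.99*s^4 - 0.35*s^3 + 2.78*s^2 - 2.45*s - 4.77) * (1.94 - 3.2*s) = -6.368*s^5 + 4.9806*s^4 - 9.575*s^3 + 13.2332*s^2 + 10.511*s - 9.2538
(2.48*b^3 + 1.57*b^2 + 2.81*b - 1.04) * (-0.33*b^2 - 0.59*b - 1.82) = -0.8184*b^5 - 1.9813*b^4 - 6.3672*b^3 - 4.1721*b^2 - 4.5006*b + 1.8928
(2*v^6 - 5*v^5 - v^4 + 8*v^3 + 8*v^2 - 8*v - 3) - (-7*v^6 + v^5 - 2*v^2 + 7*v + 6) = 9*v^6 - 6*v^5 - v^4 + 8*v^3 + 10*v^2 - 15*v - 9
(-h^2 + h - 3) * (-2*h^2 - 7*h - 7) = 2*h^4 + 5*h^3 + 6*h^2 + 14*h + 21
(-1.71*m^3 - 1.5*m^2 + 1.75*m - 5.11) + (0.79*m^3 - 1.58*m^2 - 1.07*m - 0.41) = -0.92*m^3 - 3.08*m^2 + 0.68*m - 5.52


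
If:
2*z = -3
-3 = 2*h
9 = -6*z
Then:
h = -3/2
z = -3/2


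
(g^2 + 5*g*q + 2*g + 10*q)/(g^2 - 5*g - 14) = (g + 5*q)/(g - 7)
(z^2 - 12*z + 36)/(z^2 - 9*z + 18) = (z - 6)/(z - 3)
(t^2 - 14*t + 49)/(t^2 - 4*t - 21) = (t - 7)/(t + 3)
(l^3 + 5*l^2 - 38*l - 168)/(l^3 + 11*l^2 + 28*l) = (l - 6)/l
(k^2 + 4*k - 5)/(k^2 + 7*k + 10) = (k - 1)/(k + 2)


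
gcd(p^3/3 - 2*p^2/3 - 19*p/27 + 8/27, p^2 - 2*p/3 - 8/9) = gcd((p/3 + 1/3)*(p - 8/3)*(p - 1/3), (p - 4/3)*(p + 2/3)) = 1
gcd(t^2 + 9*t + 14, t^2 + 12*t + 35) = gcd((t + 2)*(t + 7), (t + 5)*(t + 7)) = t + 7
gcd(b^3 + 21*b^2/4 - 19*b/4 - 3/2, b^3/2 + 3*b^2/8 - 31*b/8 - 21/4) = 1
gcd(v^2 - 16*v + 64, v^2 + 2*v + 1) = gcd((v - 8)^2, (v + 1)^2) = 1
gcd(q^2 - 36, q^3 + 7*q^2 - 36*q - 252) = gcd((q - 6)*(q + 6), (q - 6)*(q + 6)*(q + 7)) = q^2 - 36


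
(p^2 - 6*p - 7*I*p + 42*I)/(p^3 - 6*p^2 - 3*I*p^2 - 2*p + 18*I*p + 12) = (p - 7*I)/(p^2 - 3*I*p - 2)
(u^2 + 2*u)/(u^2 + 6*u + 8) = u/(u + 4)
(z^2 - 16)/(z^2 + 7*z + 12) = (z - 4)/(z + 3)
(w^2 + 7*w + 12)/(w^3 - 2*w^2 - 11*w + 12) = (w + 4)/(w^2 - 5*w + 4)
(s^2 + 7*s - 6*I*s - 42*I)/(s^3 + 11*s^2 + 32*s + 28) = (s - 6*I)/(s^2 + 4*s + 4)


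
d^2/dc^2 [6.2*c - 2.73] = 0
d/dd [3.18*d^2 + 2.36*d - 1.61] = 6.36*d + 2.36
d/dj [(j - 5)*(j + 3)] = 2*j - 2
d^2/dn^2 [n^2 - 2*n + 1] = 2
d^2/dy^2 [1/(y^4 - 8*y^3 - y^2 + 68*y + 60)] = 2*((-6*y^2 + 24*y + 1)*(y^4 - 8*y^3 - y^2 + 68*y + 60) + 4*(2*y^3 - 12*y^2 - y + 34)^2)/(y^4 - 8*y^3 - y^2 + 68*y + 60)^3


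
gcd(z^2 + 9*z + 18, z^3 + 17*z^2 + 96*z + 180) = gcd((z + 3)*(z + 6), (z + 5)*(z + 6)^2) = z + 6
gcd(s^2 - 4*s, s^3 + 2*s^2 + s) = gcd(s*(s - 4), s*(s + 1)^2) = s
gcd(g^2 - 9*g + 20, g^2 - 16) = g - 4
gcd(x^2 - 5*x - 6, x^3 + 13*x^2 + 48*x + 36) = x + 1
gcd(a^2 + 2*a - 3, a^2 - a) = a - 1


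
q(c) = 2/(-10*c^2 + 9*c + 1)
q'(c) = 2*(20*c - 9)/(-10*c^2 + 9*c + 1)^2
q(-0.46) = -0.38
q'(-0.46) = -1.32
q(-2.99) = -0.02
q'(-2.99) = -0.01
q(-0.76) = -0.17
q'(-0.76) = -0.36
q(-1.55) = -0.05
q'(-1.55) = -0.06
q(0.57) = 0.69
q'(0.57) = 0.58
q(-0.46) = -0.38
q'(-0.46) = -1.32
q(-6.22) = -0.00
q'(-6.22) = -0.00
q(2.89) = -0.04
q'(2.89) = 0.03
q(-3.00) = -0.02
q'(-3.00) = -0.01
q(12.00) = 0.00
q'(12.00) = 0.00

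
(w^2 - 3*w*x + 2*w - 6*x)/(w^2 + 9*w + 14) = (w - 3*x)/(w + 7)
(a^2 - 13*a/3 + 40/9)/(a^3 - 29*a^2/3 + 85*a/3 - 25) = (a - 8/3)/(a^2 - 8*a + 15)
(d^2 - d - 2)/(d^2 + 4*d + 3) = (d - 2)/(d + 3)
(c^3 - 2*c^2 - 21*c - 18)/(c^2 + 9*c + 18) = (c^2 - 5*c - 6)/(c + 6)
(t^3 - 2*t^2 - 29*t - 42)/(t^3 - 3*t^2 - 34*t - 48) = (t - 7)/(t - 8)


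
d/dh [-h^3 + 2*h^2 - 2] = h*(4 - 3*h)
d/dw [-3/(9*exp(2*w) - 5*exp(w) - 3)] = (54*exp(w) - 15)*exp(w)/(-9*exp(2*w) + 5*exp(w) + 3)^2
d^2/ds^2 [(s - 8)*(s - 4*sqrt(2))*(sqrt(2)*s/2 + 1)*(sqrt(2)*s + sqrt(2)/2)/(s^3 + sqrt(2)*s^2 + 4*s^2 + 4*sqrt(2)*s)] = 4*(21*s^6 + 23*sqrt(2)*s^6 + 87*sqrt(2)*s^5 + 138*s^5 + 270*s^4 + 234*sqrt(2)*s^4 + 314*sqrt(2)*s^3 + 668*s^3 + 576*sqrt(2)*s^2 + 864*s^2 + 384*s + 768*sqrt(2)*s + 512)/(s^3*(s^6 + 3*sqrt(2)*s^5 + 12*s^5 + 36*sqrt(2)*s^4 + 54*s^4 + 136*s^3 + 146*sqrt(2)*s^3 + 288*s^2 + 216*sqrt(2)*s^2 + 96*sqrt(2)*s + 384*s + 128*sqrt(2)))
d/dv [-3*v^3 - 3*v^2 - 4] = 3*v*(-3*v - 2)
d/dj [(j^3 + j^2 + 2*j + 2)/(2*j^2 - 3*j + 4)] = (2*j^4 - 6*j^3 + 5*j^2 + 14)/(4*j^4 - 12*j^3 + 25*j^2 - 24*j + 16)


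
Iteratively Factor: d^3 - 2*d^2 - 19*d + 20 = (d + 4)*(d^2 - 6*d + 5) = (d - 5)*(d + 4)*(d - 1)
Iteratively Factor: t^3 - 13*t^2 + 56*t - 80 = (t - 4)*(t^2 - 9*t + 20) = (t - 4)^2*(t - 5)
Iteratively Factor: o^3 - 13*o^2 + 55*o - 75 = (o - 5)*(o^2 - 8*o + 15) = (o - 5)^2*(o - 3)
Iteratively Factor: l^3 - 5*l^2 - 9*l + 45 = (l - 3)*(l^2 - 2*l - 15) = (l - 5)*(l - 3)*(l + 3)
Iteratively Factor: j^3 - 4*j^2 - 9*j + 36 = (j + 3)*(j^2 - 7*j + 12) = (j - 4)*(j + 3)*(j - 3)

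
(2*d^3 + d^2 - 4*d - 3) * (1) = 2*d^3 + d^2 - 4*d - 3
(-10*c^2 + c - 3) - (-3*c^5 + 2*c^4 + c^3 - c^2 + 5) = 3*c^5 - 2*c^4 - c^3 - 9*c^2 + c - 8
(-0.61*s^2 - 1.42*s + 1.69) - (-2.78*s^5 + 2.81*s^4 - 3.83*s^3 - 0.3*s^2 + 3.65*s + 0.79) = 2.78*s^5 - 2.81*s^4 + 3.83*s^3 - 0.31*s^2 - 5.07*s + 0.9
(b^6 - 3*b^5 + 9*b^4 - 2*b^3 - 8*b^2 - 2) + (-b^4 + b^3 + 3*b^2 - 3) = b^6 - 3*b^5 + 8*b^4 - b^3 - 5*b^2 - 5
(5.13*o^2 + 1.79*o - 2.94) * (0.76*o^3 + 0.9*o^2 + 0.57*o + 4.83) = 3.8988*o^5 + 5.9774*o^4 + 2.3007*o^3 + 23.1522*o^2 + 6.9699*o - 14.2002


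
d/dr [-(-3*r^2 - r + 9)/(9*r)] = 1/3 + r^(-2)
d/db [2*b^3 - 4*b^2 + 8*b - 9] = 6*b^2 - 8*b + 8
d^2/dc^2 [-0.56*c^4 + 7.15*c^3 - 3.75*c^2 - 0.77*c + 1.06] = -6.72*c^2 + 42.9*c - 7.5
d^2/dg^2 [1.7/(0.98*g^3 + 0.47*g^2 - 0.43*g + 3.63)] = (-(9.996*g + 1.598)*(0.98*g^3 + 0.47*g^2 - 0.43*g + 3.63) + 1.7*(2.94*g^2 + 0.94*g - 0.43)*(5.88*g^2 + 1.88*g - 0.86))/(0.98*g^3 + 0.47*g^2 - 0.43*g + 3.63)^3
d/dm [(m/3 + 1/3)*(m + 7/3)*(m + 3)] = m^2 + 38*m/9 + 37/9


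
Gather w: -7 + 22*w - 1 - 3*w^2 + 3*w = -3*w^2 + 25*w - 8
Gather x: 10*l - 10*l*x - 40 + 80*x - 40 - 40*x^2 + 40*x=10*l - 40*x^2 + x*(120 - 10*l) - 80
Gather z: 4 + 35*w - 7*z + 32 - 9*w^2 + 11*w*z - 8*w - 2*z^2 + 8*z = -9*w^2 + 27*w - 2*z^2 + z*(11*w + 1) + 36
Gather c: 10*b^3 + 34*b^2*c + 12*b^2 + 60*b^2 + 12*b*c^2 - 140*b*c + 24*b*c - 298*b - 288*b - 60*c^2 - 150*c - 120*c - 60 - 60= 10*b^3 + 72*b^2 - 586*b + c^2*(12*b - 60) + c*(34*b^2 - 116*b - 270) - 120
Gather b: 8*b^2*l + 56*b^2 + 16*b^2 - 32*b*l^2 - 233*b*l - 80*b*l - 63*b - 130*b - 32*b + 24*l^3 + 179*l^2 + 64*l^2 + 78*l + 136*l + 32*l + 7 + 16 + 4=b^2*(8*l + 72) + b*(-32*l^2 - 313*l - 225) + 24*l^3 + 243*l^2 + 246*l + 27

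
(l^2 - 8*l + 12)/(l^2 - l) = (l^2 - 8*l + 12)/(l*(l - 1))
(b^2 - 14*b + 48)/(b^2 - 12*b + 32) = (b - 6)/(b - 4)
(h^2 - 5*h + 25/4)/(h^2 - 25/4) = (2*h - 5)/(2*h + 5)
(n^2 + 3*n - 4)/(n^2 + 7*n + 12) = (n - 1)/(n + 3)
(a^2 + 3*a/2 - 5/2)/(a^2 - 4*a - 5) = (-2*a^2 - 3*a + 5)/(2*(-a^2 + 4*a + 5))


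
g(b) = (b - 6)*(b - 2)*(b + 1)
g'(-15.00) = 889.00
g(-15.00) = -4998.00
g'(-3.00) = 73.00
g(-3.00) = -90.00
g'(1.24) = -8.75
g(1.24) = 8.10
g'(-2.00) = 44.00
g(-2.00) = -32.00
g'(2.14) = -12.22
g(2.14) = -1.70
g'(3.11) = -10.52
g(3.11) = -13.18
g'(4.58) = 2.81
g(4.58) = -20.44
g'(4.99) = 8.84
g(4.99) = -18.09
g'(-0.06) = 4.85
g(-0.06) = 11.73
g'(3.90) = -4.97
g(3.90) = -19.55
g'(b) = (b - 6)*(b - 2) + (b - 6)*(b + 1) + (b - 2)*(b + 1)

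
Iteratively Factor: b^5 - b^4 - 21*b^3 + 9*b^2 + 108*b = (b - 4)*(b^4 + 3*b^3 - 9*b^2 - 27*b) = (b - 4)*(b + 3)*(b^3 - 9*b) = (b - 4)*(b + 3)^2*(b^2 - 3*b) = (b - 4)*(b - 3)*(b + 3)^2*(b)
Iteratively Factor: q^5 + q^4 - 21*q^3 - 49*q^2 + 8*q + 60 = (q - 1)*(q^4 + 2*q^3 - 19*q^2 - 68*q - 60) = (q - 1)*(q + 2)*(q^3 - 19*q - 30) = (q - 1)*(q + 2)^2*(q^2 - 2*q - 15) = (q - 5)*(q - 1)*(q + 2)^2*(q + 3)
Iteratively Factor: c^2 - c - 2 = (c - 2)*(c + 1)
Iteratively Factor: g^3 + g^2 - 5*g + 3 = (g - 1)*(g^2 + 2*g - 3) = (g - 1)^2*(g + 3)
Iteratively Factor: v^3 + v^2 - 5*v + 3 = (v - 1)*(v^2 + 2*v - 3) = (v - 1)*(v + 3)*(v - 1)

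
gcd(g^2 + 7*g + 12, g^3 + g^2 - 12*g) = g + 4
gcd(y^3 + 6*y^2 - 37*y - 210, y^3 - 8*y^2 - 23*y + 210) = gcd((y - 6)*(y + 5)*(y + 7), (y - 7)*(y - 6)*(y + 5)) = y^2 - y - 30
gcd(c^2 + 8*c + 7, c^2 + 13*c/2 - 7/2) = c + 7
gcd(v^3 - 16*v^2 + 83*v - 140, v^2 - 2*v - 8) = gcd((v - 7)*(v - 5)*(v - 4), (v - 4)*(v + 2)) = v - 4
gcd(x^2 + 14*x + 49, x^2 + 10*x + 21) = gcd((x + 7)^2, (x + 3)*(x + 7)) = x + 7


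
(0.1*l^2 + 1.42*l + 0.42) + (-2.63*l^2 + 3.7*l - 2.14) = -2.53*l^2 + 5.12*l - 1.72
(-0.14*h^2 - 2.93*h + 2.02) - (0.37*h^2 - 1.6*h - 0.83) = -0.51*h^2 - 1.33*h + 2.85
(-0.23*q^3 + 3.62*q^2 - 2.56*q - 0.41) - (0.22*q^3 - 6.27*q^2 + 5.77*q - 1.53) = -0.45*q^3 + 9.89*q^2 - 8.33*q + 1.12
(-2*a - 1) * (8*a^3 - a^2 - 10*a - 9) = -16*a^4 - 6*a^3 + 21*a^2 + 28*a + 9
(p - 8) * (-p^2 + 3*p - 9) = -p^3 + 11*p^2 - 33*p + 72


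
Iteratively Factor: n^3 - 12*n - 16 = (n + 2)*(n^2 - 2*n - 8) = (n + 2)^2*(n - 4)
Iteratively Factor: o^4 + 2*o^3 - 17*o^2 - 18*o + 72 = (o - 3)*(o^3 + 5*o^2 - 2*o - 24) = (o - 3)*(o + 4)*(o^2 + o - 6) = (o - 3)*(o + 3)*(o + 4)*(o - 2)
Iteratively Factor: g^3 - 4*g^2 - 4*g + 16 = (g - 2)*(g^2 - 2*g - 8) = (g - 4)*(g - 2)*(g + 2)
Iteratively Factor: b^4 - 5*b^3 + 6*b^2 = (b - 3)*(b^3 - 2*b^2) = b*(b - 3)*(b^2 - 2*b) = b*(b - 3)*(b - 2)*(b)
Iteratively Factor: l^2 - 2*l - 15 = (l + 3)*(l - 5)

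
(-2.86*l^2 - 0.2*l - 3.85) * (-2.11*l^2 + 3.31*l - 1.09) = 6.0346*l^4 - 9.0446*l^3 + 10.5789*l^2 - 12.5255*l + 4.1965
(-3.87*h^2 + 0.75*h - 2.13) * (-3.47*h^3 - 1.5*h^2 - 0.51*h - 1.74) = 13.4289*h^5 + 3.2025*h^4 + 8.2398*h^3 + 9.5463*h^2 - 0.2187*h + 3.7062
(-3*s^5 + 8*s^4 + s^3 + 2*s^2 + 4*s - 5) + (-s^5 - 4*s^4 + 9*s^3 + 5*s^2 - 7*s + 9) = -4*s^5 + 4*s^4 + 10*s^3 + 7*s^2 - 3*s + 4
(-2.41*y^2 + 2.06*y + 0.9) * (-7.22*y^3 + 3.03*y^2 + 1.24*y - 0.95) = 17.4002*y^5 - 22.1755*y^4 - 3.2446*y^3 + 7.5709*y^2 - 0.841*y - 0.855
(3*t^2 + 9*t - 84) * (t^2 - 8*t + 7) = 3*t^4 - 15*t^3 - 135*t^2 + 735*t - 588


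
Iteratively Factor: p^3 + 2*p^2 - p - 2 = (p + 2)*(p^2 - 1) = (p + 1)*(p + 2)*(p - 1)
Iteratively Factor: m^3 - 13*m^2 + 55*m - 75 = (m - 5)*(m^2 - 8*m + 15) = (m - 5)*(m - 3)*(m - 5)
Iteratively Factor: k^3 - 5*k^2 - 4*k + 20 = (k - 2)*(k^2 - 3*k - 10) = (k - 2)*(k + 2)*(k - 5)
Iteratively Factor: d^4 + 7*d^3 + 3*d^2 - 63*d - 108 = (d - 3)*(d^3 + 10*d^2 + 33*d + 36) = (d - 3)*(d + 4)*(d^2 + 6*d + 9) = (d - 3)*(d + 3)*(d + 4)*(d + 3)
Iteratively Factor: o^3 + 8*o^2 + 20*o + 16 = (o + 2)*(o^2 + 6*o + 8) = (o + 2)^2*(o + 4)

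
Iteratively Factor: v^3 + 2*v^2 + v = (v + 1)*(v^2 + v) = v*(v + 1)*(v + 1)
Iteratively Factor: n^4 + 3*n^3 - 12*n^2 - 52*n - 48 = (n + 2)*(n^3 + n^2 - 14*n - 24) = (n + 2)*(n + 3)*(n^2 - 2*n - 8) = (n + 2)^2*(n + 3)*(n - 4)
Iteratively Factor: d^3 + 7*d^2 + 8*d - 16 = (d - 1)*(d^2 + 8*d + 16) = (d - 1)*(d + 4)*(d + 4)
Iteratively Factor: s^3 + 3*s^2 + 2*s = (s + 1)*(s^2 + 2*s) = s*(s + 1)*(s + 2)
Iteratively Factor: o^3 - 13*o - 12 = (o - 4)*(o^2 + 4*o + 3) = (o - 4)*(o + 1)*(o + 3)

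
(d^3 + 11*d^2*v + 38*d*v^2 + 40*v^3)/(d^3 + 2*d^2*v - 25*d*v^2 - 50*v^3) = (-d - 4*v)/(-d + 5*v)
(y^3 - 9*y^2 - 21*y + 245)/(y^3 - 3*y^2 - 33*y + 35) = (y - 7)/(y - 1)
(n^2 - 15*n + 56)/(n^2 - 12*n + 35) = (n - 8)/(n - 5)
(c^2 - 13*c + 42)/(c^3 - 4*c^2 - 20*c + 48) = (c - 7)/(c^2 + 2*c - 8)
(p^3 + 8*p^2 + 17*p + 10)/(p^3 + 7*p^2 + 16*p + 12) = (p^2 + 6*p + 5)/(p^2 + 5*p + 6)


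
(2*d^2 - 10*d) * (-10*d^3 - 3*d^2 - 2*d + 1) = -20*d^5 + 94*d^4 + 26*d^3 + 22*d^2 - 10*d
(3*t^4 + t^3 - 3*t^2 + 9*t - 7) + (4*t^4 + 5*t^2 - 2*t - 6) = 7*t^4 + t^3 + 2*t^2 + 7*t - 13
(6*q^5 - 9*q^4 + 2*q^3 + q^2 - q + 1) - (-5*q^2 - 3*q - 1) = 6*q^5 - 9*q^4 + 2*q^3 + 6*q^2 + 2*q + 2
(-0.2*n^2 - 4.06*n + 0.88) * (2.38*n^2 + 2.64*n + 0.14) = -0.476*n^4 - 10.1908*n^3 - 8.652*n^2 + 1.7548*n + 0.1232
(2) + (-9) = -7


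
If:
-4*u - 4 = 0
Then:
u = -1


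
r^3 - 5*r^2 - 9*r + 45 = (r - 5)*(r - 3)*(r + 3)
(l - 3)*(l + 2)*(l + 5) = l^3 + 4*l^2 - 11*l - 30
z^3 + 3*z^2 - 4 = (z - 1)*(z + 2)^2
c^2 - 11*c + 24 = (c - 8)*(c - 3)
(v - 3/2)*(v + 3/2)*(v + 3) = v^3 + 3*v^2 - 9*v/4 - 27/4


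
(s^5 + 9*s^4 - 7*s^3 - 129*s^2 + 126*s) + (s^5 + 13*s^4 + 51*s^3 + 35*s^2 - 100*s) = 2*s^5 + 22*s^4 + 44*s^3 - 94*s^2 + 26*s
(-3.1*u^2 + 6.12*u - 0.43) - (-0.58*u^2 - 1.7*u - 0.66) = -2.52*u^2 + 7.82*u + 0.23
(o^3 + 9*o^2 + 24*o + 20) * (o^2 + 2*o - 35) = o^5 + 11*o^4 + 7*o^3 - 247*o^2 - 800*o - 700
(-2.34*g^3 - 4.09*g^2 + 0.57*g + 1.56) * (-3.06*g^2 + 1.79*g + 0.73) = 7.1604*g^5 + 8.3268*g^4 - 10.7735*g^3 - 6.739*g^2 + 3.2085*g + 1.1388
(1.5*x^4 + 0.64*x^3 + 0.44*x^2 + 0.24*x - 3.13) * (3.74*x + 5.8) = 5.61*x^5 + 11.0936*x^4 + 5.3576*x^3 + 3.4496*x^2 - 10.3142*x - 18.154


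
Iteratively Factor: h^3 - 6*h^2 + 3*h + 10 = (h - 5)*(h^2 - h - 2) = (h - 5)*(h - 2)*(h + 1)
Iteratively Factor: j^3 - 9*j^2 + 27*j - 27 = (j - 3)*(j^2 - 6*j + 9) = (j - 3)^2*(j - 3)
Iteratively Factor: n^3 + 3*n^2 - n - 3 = (n + 3)*(n^2 - 1) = (n - 1)*(n + 3)*(n + 1)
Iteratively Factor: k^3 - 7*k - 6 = (k + 1)*(k^2 - k - 6) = (k - 3)*(k + 1)*(k + 2)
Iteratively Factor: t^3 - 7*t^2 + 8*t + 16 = (t + 1)*(t^2 - 8*t + 16) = (t - 4)*(t + 1)*(t - 4)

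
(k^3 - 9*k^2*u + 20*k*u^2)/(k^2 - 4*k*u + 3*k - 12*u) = k*(k - 5*u)/(k + 3)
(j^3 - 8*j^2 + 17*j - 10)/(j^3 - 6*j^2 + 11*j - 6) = (j - 5)/(j - 3)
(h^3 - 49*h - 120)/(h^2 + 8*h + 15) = h - 8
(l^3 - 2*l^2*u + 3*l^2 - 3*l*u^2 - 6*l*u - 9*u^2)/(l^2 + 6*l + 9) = (l^2 - 2*l*u - 3*u^2)/(l + 3)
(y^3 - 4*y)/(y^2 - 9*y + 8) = y*(y^2 - 4)/(y^2 - 9*y + 8)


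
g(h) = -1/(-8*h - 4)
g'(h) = -8/(-8*h - 4)^2 = -1/(2*(2*h + 1)^2)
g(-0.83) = -0.38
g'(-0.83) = -1.15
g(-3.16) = -0.05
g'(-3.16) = -0.02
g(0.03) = 0.24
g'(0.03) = -0.44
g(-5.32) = -0.03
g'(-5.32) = -0.01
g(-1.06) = -0.22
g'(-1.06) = -0.40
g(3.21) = 0.03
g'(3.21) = -0.01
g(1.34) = 0.07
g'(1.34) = -0.04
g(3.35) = 0.03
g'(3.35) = -0.01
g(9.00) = 0.01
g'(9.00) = 0.00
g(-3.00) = -0.05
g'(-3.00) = -0.02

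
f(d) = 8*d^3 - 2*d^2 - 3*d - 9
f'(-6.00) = 885.00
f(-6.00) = -1791.00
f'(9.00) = 1905.00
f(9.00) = 5634.00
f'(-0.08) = -2.53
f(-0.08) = -8.78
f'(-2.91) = 211.87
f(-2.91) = -214.34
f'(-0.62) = 8.71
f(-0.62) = -9.82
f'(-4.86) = 583.31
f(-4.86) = -959.99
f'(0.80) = 9.16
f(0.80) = -8.58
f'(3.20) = 229.96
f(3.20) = 223.06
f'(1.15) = 24.14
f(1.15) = -2.93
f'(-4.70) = 545.96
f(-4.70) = -869.66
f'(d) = 24*d^2 - 4*d - 3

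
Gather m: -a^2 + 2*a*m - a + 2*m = -a^2 - a + m*(2*a + 2)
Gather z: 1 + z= z + 1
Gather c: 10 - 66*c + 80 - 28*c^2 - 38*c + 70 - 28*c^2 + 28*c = -56*c^2 - 76*c + 160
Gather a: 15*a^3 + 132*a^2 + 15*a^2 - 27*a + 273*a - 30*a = 15*a^3 + 147*a^2 + 216*a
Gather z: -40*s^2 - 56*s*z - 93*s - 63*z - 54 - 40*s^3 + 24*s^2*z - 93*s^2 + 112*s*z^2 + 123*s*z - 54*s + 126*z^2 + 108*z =-40*s^3 - 133*s^2 - 147*s + z^2*(112*s + 126) + z*(24*s^2 + 67*s + 45) - 54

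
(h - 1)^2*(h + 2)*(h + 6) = h^4 + 6*h^3 - 3*h^2 - 16*h + 12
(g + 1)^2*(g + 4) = g^3 + 6*g^2 + 9*g + 4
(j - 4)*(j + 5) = j^2 + j - 20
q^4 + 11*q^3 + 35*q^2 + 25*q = q*(q + 1)*(q + 5)^2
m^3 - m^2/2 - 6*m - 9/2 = (m - 3)*(m + 1)*(m + 3/2)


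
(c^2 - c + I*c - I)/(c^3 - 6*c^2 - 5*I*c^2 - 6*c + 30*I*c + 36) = (c^2 + c*(-1 + I) - I)/(c^3 + c^2*(-6 - 5*I) + c*(-6 + 30*I) + 36)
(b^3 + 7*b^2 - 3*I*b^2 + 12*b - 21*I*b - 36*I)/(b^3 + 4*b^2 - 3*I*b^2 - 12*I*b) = (b + 3)/b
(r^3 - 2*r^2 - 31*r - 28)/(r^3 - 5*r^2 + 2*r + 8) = (r^2 - 3*r - 28)/(r^2 - 6*r + 8)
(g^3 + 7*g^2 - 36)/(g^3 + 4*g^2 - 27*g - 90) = (g - 2)/(g - 5)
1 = 1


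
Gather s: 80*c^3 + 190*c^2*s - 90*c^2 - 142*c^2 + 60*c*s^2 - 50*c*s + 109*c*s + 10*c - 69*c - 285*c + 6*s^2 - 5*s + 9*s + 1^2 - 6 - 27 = 80*c^3 - 232*c^2 - 344*c + s^2*(60*c + 6) + s*(190*c^2 + 59*c + 4) - 32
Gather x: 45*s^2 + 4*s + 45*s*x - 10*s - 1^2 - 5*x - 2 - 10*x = 45*s^2 - 6*s + x*(45*s - 15) - 3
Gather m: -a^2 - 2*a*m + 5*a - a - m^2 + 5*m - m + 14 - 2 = -a^2 + 4*a - m^2 + m*(4 - 2*a) + 12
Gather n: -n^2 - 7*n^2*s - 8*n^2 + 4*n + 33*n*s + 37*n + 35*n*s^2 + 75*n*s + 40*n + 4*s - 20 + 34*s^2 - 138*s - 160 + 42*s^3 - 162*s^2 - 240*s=n^2*(-7*s - 9) + n*(35*s^2 + 108*s + 81) + 42*s^3 - 128*s^2 - 374*s - 180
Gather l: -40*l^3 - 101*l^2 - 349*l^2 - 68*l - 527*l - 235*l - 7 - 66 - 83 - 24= -40*l^3 - 450*l^2 - 830*l - 180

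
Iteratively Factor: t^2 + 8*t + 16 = (t + 4)*(t + 4)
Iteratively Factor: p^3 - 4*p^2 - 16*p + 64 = (p + 4)*(p^2 - 8*p + 16) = (p - 4)*(p + 4)*(p - 4)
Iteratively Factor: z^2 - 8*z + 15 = (z - 3)*(z - 5)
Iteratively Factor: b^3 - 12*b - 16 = (b + 2)*(b^2 - 2*b - 8) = (b + 2)^2*(b - 4)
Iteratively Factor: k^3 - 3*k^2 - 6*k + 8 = (k + 2)*(k^2 - 5*k + 4) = (k - 4)*(k + 2)*(k - 1)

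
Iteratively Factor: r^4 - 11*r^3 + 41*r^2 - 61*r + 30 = (r - 3)*(r^3 - 8*r^2 + 17*r - 10) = (r - 3)*(r - 1)*(r^2 - 7*r + 10) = (r - 5)*(r - 3)*(r - 1)*(r - 2)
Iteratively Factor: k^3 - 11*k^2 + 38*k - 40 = (k - 4)*(k^2 - 7*k + 10) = (k - 5)*(k - 4)*(k - 2)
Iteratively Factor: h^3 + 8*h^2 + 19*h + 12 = (h + 1)*(h^2 + 7*h + 12) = (h + 1)*(h + 4)*(h + 3)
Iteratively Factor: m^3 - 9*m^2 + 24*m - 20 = (m - 2)*(m^2 - 7*m + 10) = (m - 2)^2*(m - 5)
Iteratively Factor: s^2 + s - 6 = (s + 3)*(s - 2)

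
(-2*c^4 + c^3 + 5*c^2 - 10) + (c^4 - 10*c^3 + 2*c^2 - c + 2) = -c^4 - 9*c^3 + 7*c^2 - c - 8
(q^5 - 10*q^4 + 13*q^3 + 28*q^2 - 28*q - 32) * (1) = q^5 - 10*q^4 + 13*q^3 + 28*q^2 - 28*q - 32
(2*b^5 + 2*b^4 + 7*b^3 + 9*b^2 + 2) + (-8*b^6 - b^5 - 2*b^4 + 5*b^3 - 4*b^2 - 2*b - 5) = -8*b^6 + b^5 + 12*b^3 + 5*b^2 - 2*b - 3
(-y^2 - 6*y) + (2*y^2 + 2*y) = y^2 - 4*y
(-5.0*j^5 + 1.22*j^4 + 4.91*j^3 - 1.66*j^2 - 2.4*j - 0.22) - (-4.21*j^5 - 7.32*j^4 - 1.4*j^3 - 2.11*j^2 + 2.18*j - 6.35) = -0.79*j^5 + 8.54*j^4 + 6.31*j^3 + 0.45*j^2 - 4.58*j + 6.13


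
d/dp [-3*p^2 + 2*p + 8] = 2 - 6*p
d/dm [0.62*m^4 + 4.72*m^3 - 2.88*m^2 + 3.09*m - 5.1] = 2.48*m^3 + 14.16*m^2 - 5.76*m + 3.09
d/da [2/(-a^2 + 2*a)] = 4*(a - 1)/(a^2*(a - 2)^2)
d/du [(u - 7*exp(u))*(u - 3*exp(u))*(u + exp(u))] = -9*u^2*exp(u) + 3*u^2 + 22*u*exp(2*u) - 18*u*exp(u) + 63*exp(3*u) + 11*exp(2*u)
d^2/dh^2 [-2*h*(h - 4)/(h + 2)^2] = 16*(2*h - 5)/(h^4 + 8*h^3 + 24*h^2 + 32*h + 16)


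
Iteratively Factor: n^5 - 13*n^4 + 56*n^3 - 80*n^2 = (n - 4)*(n^4 - 9*n^3 + 20*n^2) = n*(n - 4)*(n^3 - 9*n^2 + 20*n) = n*(n - 4)^2*(n^2 - 5*n) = n*(n - 5)*(n - 4)^2*(n)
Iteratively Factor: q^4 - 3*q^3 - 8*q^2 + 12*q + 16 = (q + 2)*(q^3 - 5*q^2 + 2*q + 8) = (q - 2)*(q + 2)*(q^2 - 3*q - 4) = (q - 4)*(q - 2)*(q + 2)*(q + 1)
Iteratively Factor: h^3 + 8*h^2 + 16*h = (h + 4)*(h^2 + 4*h) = (h + 4)^2*(h)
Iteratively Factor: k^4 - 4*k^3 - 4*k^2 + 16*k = (k - 2)*(k^3 - 2*k^2 - 8*k) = (k - 2)*(k + 2)*(k^2 - 4*k) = (k - 4)*(k - 2)*(k + 2)*(k)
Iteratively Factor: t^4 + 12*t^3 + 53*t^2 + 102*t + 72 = (t + 4)*(t^3 + 8*t^2 + 21*t + 18) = (t + 3)*(t + 4)*(t^2 + 5*t + 6) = (t + 3)^2*(t + 4)*(t + 2)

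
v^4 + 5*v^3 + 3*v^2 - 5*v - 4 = (v - 1)*(v + 1)^2*(v + 4)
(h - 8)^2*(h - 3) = h^3 - 19*h^2 + 112*h - 192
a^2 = a^2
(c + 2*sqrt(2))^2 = c^2 + 4*sqrt(2)*c + 8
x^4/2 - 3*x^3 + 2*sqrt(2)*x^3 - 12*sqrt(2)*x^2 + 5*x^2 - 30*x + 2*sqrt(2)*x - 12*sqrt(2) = (x/2 + sqrt(2))*(x - 6)*(x + sqrt(2))^2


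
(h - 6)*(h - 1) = h^2 - 7*h + 6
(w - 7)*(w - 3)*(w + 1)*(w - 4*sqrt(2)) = w^4 - 9*w^3 - 4*sqrt(2)*w^3 + 11*w^2 + 36*sqrt(2)*w^2 - 44*sqrt(2)*w + 21*w - 84*sqrt(2)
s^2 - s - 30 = (s - 6)*(s + 5)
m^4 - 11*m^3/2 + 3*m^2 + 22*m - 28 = (m - 7/2)*(m - 2)^2*(m + 2)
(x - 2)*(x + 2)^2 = x^3 + 2*x^2 - 4*x - 8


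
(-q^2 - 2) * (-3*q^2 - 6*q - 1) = 3*q^4 + 6*q^3 + 7*q^2 + 12*q + 2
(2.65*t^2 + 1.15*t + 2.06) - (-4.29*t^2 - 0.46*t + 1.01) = 6.94*t^2 + 1.61*t + 1.05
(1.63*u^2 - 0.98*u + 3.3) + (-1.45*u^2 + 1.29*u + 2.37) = 0.18*u^2 + 0.31*u + 5.67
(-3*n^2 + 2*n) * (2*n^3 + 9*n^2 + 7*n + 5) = -6*n^5 - 23*n^4 - 3*n^3 - n^2 + 10*n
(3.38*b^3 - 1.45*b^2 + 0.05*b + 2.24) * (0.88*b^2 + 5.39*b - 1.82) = 2.9744*b^5 + 16.9422*b^4 - 13.9231*b^3 + 4.8797*b^2 + 11.9826*b - 4.0768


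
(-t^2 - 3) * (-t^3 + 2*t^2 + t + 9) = t^5 - 2*t^4 + 2*t^3 - 15*t^2 - 3*t - 27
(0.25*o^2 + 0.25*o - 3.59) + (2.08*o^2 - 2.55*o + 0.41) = 2.33*o^2 - 2.3*o - 3.18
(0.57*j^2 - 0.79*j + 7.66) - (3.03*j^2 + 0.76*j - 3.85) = -2.46*j^2 - 1.55*j + 11.51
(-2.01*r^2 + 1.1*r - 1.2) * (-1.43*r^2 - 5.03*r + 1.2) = 2.8743*r^4 + 8.5373*r^3 - 6.229*r^2 + 7.356*r - 1.44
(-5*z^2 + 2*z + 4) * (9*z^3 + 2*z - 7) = -45*z^5 + 18*z^4 + 26*z^3 + 39*z^2 - 6*z - 28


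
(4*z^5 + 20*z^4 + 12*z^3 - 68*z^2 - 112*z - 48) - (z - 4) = 4*z^5 + 20*z^4 + 12*z^3 - 68*z^2 - 113*z - 44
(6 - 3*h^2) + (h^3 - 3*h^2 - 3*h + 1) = h^3 - 6*h^2 - 3*h + 7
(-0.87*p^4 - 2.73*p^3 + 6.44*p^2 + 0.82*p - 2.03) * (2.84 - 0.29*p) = 0.2523*p^5 - 1.6791*p^4 - 9.6208*p^3 + 18.0518*p^2 + 2.9175*p - 5.7652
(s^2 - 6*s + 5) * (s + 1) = s^3 - 5*s^2 - s + 5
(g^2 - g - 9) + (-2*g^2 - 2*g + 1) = -g^2 - 3*g - 8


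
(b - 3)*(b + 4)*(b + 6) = b^3 + 7*b^2 - 6*b - 72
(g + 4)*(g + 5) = g^2 + 9*g + 20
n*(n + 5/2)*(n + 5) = n^3 + 15*n^2/2 + 25*n/2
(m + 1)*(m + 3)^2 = m^3 + 7*m^2 + 15*m + 9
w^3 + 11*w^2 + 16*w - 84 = (w - 2)*(w + 6)*(w + 7)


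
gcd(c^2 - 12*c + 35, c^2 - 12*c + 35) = c^2 - 12*c + 35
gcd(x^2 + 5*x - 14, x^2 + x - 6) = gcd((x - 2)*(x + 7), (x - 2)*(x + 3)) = x - 2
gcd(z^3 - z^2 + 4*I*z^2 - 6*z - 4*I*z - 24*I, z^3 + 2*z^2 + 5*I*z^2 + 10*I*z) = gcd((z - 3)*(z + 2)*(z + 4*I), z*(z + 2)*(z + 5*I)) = z + 2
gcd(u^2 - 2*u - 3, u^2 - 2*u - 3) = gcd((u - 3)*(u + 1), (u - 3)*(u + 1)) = u^2 - 2*u - 3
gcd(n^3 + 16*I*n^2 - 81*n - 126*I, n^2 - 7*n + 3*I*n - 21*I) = n + 3*I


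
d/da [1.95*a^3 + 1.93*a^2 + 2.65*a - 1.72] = 5.85*a^2 + 3.86*a + 2.65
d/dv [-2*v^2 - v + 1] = -4*v - 1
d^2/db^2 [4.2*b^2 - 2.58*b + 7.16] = 8.40000000000000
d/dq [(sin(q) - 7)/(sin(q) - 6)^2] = (8 - sin(q))*cos(q)/(sin(q) - 6)^3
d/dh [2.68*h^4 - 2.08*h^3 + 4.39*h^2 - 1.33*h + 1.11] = 10.72*h^3 - 6.24*h^2 + 8.78*h - 1.33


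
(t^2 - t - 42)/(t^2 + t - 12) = (t^2 - t - 42)/(t^2 + t - 12)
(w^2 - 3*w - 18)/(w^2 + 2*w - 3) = (w - 6)/(w - 1)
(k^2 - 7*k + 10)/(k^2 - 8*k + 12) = (k - 5)/(k - 6)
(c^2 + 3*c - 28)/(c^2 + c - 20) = (c + 7)/(c + 5)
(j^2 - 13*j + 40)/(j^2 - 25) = (j - 8)/(j + 5)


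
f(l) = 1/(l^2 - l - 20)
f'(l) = (1 - 2*l)/(l^2 - l - 20)^2 = (1 - 2*l)/(-l^2 + l + 20)^2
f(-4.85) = 0.12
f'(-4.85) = 0.15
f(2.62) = -0.06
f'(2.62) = -0.02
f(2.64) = -0.06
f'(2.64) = -0.02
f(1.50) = -0.05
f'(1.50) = -0.01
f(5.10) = 1.10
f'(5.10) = -11.11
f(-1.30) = -0.06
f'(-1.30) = 0.01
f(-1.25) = -0.06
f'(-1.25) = 0.01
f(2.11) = -0.06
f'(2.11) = -0.01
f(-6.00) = 0.05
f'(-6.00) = 0.03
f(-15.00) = 0.00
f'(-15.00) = 0.00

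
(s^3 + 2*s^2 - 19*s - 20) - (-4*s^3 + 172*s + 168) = 5*s^3 + 2*s^2 - 191*s - 188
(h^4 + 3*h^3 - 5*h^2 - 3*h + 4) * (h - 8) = h^5 - 5*h^4 - 29*h^3 + 37*h^2 + 28*h - 32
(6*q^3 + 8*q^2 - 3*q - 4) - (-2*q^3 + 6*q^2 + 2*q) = 8*q^3 + 2*q^2 - 5*q - 4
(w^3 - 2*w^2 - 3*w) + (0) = w^3 - 2*w^2 - 3*w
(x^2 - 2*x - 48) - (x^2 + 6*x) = -8*x - 48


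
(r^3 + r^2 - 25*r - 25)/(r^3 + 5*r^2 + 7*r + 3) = (r^2 - 25)/(r^2 + 4*r + 3)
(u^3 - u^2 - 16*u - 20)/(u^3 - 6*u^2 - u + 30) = (u + 2)/(u - 3)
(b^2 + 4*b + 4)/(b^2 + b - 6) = (b^2 + 4*b + 4)/(b^2 + b - 6)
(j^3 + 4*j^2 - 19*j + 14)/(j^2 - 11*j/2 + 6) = 2*(j^3 + 4*j^2 - 19*j + 14)/(2*j^2 - 11*j + 12)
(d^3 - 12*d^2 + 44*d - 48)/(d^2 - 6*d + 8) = d - 6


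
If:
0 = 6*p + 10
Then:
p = -5/3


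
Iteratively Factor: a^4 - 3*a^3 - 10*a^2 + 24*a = (a - 2)*(a^3 - a^2 - 12*a) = (a - 2)*(a + 3)*(a^2 - 4*a) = (a - 4)*(a - 2)*(a + 3)*(a)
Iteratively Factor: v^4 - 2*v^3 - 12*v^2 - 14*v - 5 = (v + 1)*(v^3 - 3*v^2 - 9*v - 5) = (v - 5)*(v + 1)*(v^2 + 2*v + 1) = (v - 5)*(v + 1)^2*(v + 1)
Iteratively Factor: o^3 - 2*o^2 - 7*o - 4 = (o + 1)*(o^2 - 3*o - 4) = (o + 1)^2*(o - 4)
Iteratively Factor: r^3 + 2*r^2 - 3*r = (r - 1)*(r^2 + 3*r) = (r - 1)*(r + 3)*(r)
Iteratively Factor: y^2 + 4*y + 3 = (y + 3)*(y + 1)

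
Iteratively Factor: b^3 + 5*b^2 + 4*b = (b)*(b^2 + 5*b + 4) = b*(b + 4)*(b + 1)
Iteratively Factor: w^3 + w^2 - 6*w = (w + 3)*(w^2 - 2*w) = (w - 2)*(w + 3)*(w)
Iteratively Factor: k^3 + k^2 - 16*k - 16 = (k + 4)*(k^2 - 3*k - 4) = (k - 4)*(k + 4)*(k + 1)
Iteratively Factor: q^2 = (q)*(q)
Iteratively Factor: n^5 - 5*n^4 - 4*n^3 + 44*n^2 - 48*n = (n - 4)*(n^4 - n^3 - 8*n^2 + 12*n) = (n - 4)*(n - 2)*(n^3 + n^2 - 6*n) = (n - 4)*(n - 2)*(n + 3)*(n^2 - 2*n) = (n - 4)*(n - 2)^2*(n + 3)*(n)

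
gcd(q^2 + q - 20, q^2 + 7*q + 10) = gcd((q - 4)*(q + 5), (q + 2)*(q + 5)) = q + 5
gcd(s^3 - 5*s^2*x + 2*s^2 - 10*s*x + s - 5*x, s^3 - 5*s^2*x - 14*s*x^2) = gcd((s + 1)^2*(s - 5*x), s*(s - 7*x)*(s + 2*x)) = 1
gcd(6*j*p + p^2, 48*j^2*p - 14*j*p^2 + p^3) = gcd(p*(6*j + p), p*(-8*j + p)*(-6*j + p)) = p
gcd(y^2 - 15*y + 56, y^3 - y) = 1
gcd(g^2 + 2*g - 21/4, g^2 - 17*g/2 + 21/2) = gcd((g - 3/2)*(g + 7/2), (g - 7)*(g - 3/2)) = g - 3/2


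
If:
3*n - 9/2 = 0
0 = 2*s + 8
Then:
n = 3/2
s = -4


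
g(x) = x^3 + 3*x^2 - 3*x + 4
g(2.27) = 24.35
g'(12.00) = 501.00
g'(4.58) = 87.41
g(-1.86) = 13.52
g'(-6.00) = 69.00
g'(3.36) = 51.03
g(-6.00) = -86.00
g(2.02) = 18.42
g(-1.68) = 12.77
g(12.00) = 2128.00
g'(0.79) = 3.61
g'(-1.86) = -3.78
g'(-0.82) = -5.90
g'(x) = 3*x^2 + 6*x - 3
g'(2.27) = 26.08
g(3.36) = 65.72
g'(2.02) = 21.36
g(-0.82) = 7.93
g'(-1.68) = -4.61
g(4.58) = 149.26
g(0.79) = 4.00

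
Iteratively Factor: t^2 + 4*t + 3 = (t + 1)*(t + 3)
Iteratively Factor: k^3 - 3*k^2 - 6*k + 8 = (k - 4)*(k^2 + k - 2) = (k - 4)*(k - 1)*(k + 2)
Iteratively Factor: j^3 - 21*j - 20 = (j - 5)*(j^2 + 5*j + 4) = (j - 5)*(j + 4)*(j + 1)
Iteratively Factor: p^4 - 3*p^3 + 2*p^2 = (p)*(p^3 - 3*p^2 + 2*p) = p*(p - 2)*(p^2 - p) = p^2*(p - 2)*(p - 1)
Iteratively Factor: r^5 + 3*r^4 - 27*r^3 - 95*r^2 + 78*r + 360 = (r - 2)*(r^4 + 5*r^3 - 17*r^2 - 129*r - 180) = (r - 2)*(r + 4)*(r^3 + r^2 - 21*r - 45) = (r - 5)*(r - 2)*(r + 4)*(r^2 + 6*r + 9) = (r - 5)*(r - 2)*(r + 3)*(r + 4)*(r + 3)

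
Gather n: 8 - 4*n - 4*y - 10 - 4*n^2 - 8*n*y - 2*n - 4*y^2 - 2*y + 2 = -4*n^2 + n*(-8*y - 6) - 4*y^2 - 6*y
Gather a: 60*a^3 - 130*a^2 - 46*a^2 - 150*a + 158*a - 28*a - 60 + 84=60*a^3 - 176*a^2 - 20*a + 24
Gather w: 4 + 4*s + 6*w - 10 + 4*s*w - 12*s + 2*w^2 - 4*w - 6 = -8*s + 2*w^2 + w*(4*s + 2) - 12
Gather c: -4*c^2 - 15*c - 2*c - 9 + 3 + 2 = -4*c^2 - 17*c - 4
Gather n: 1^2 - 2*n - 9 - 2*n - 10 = -4*n - 18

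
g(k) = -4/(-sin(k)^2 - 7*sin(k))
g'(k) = -4*(2*sin(k)*cos(k) + 7*cos(k))/(-sin(k)^2 - 7*sin(k))^2 = -4*(2*sin(k) + 7)*cos(k)/((sin(k) + 7)^2*sin(k)^2)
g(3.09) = 11.00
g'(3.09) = 214.57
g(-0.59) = -1.12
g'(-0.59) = -1.52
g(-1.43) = -0.67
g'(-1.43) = -0.08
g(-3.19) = 11.73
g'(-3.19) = 243.75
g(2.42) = 0.79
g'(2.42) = 0.98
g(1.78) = 0.51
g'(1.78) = 0.12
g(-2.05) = -0.74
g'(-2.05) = 0.33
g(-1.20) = -0.71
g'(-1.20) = -0.23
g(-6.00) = 1.97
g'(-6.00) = -7.02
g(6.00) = -2.13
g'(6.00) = -7.02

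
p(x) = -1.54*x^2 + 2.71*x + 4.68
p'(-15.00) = 48.91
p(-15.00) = -382.47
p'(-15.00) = 48.91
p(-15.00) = -382.47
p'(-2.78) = 11.27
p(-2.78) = -14.76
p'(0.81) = 0.22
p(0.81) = 5.86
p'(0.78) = 0.31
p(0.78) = 5.86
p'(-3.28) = 12.81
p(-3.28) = -20.78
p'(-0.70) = 4.87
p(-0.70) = 2.03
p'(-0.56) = 4.43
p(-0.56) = 2.68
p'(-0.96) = 5.67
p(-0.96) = 0.66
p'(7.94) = -21.75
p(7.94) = -70.89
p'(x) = 2.71 - 3.08*x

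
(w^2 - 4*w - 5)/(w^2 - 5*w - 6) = (w - 5)/(w - 6)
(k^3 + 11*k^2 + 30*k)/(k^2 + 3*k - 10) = k*(k + 6)/(k - 2)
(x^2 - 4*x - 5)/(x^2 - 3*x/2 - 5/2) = 2*(x - 5)/(2*x - 5)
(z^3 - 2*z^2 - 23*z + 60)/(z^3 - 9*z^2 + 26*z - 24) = (z + 5)/(z - 2)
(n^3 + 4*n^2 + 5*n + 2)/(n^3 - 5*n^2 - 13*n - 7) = (n + 2)/(n - 7)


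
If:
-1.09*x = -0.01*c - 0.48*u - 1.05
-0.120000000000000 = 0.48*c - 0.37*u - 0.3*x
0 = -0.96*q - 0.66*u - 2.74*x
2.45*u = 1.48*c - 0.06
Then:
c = 0.90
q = -3.78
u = 0.52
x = 1.20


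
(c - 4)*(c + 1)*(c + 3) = c^3 - 13*c - 12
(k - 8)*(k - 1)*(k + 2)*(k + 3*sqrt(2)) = k^4 - 7*k^3 + 3*sqrt(2)*k^3 - 21*sqrt(2)*k^2 - 10*k^2 - 30*sqrt(2)*k + 16*k + 48*sqrt(2)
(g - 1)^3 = g^3 - 3*g^2 + 3*g - 1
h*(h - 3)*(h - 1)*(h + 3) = h^4 - h^3 - 9*h^2 + 9*h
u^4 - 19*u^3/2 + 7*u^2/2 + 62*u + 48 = (u - 8)*(u - 4)*(u + 1)*(u + 3/2)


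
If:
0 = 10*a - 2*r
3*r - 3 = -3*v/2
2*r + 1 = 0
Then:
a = -1/10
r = -1/2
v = 3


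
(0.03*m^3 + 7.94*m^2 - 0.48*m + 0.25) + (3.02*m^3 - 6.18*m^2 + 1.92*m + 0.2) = 3.05*m^3 + 1.76*m^2 + 1.44*m + 0.45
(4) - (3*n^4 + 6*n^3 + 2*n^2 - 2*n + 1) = -3*n^4 - 6*n^3 - 2*n^2 + 2*n + 3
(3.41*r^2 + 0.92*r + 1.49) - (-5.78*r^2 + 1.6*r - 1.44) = 9.19*r^2 - 0.68*r + 2.93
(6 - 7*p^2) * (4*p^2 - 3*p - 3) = -28*p^4 + 21*p^3 + 45*p^2 - 18*p - 18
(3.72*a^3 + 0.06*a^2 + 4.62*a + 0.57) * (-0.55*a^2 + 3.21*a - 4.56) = -2.046*a^5 + 11.9082*a^4 - 19.3116*a^3 + 14.2431*a^2 - 19.2375*a - 2.5992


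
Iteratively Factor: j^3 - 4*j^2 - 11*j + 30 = (j + 3)*(j^2 - 7*j + 10) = (j - 5)*(j + 3)*(j - 2)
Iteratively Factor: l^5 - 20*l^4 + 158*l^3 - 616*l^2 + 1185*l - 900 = (l - 3)*(l^4 - 17*l^3 + 107*l^2 - 295*l + 300) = (l - 3)^2*(l^3 - 14*l^2 + 65*l - 100) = (l - 5)*(l - 3)^2*(l^2 - 9*l + 20) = (l - 5)^2*(l - 3)^2*(l - 4)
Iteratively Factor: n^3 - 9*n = (n + 3)*(n^2 - 3*n) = (n - 3)*(n + 3)*(n)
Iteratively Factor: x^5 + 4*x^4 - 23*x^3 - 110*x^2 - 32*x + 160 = (x + 4)*(x^4 - 23*x^2 - 18*x + 40) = (x - 5)*(x + 4)*(x^3 + 5*x^2 + 2*x - 8) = (x - 5)*(x + 4)^2*(x^2 + x - 2) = (x - 5)*(x + 2)*(x + 4)^2*(x - 1)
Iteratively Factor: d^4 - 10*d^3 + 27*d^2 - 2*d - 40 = (d + 1)*(d^3 - 11*d^2 + 38*d - 40) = (d - 5)*(d + 1)*(d^2 - 6*d + 8) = (d - 5)*(d - 4)*(d + 1)*(d - 2)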